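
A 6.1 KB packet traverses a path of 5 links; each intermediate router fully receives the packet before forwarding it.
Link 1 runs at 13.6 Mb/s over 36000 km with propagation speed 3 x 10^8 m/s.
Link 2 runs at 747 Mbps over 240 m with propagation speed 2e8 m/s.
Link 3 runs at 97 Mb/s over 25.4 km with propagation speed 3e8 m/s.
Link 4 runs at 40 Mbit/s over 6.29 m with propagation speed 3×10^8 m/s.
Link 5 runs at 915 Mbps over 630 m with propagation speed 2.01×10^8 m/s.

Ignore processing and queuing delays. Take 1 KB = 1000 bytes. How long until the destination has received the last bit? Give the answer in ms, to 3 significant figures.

L = 48800 bits.
Transmission delays (L/R per hop): 3.58824, 0.065328, 0.503093, 1.22, 0.0533333 ms; sum = 5.42999 ms.
Propagation delays (d/s per hop): 120, 0.0012, 0.0846667, 2.09667e-05, 0.00313433 ms; sum = 120.089 ms.
End-to-end = 126 ms.

126 ms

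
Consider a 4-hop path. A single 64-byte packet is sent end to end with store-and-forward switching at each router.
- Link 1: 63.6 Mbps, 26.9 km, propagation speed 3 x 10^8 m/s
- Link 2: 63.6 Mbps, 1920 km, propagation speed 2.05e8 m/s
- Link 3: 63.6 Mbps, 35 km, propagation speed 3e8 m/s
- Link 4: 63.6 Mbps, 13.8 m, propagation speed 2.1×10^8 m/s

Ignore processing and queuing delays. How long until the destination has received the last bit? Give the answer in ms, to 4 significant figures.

L = 64 × 8 = 512 bits.
Transmission delay per hop = L/R = 512/63600000 = 0.00805031 ms; 4 hops → 0.0322013 ms.
Propagation delays (d/s per hop): 0.0896667, 9.36585, 0.116667, 6.57143e-05 ms; sum = 9.57225 ms.
End-to-end = 9.604 ms.

9.604 ms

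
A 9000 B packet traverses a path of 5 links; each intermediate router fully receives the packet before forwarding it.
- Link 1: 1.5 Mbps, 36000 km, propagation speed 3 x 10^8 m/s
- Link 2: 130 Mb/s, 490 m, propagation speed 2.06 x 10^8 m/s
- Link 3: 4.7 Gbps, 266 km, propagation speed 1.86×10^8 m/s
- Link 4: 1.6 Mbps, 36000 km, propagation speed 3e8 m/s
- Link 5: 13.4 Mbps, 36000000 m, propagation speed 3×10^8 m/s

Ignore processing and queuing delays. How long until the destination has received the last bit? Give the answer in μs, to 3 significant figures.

460000 μs

L = 9000 × 8 = 72000 bits.
Transmission delays (L/R per hop): 48000, 553.846, 15.3191, 45000, 5373.13 μs; sum = 98942.3 μs.
Propagation delays (d/s per hop): 120000, 2.37864, 1430.11, 120000, 120000 μs; sum = 361432 μs.
End-to-end = 460000 μs.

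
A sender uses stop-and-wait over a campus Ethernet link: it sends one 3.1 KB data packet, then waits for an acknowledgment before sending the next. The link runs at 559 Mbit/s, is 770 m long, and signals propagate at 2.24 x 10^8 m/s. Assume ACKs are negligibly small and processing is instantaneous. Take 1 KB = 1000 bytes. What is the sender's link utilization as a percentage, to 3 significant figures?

t_tx = L/R = 24800/559000000 = 4.43649e-05 s.
t_prop = 770/2.24e+08 = 3.4375e-06 s; RTT = 6.875e-06 s.
Cycle = t_tx + RTT = 5.12399e-05 s.
Utilization = t_tx / cycle = 4.43649e-05/5.12399e-05 = 86.6 %.

86.6 %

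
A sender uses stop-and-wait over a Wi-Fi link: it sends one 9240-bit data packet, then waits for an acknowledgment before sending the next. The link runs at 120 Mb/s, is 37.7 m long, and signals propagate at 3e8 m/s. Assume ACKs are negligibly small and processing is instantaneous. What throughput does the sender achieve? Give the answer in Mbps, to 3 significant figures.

120 Mbps

t_tx = L/R = 9240/120000000 = 7.7e-05 s.
t_prop = 37.7/300000000 = 1.25667e-07 s; RTT = 2.51333e-07 s.
Cycle = t_tx + RTT = 7.72513e-05 s.
Throughput = L / cycle = 9240 / 7.72513e-05 = 120 Mbps.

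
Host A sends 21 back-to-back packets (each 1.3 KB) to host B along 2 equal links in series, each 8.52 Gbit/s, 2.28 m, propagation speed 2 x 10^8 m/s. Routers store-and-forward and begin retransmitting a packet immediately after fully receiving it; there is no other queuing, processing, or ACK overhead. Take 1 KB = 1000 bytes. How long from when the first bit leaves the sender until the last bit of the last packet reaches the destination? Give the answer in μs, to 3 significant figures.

26.9 μs

Per-hop transmission t_tx = L/R = 10400/8520000000 = 1.22066 μs.
Per-hop propagation t_prop = 2.28/200000000 = 0.0114 μs.
Pipeline fill: first packet needs 2·t_tx to clear all hops; remaining 20 packets each add one t_tx.
Total = (2+21-1)·t_tx + 2·t_prop = 22·1.22066 + 2·0.0114 = 26.9 μs.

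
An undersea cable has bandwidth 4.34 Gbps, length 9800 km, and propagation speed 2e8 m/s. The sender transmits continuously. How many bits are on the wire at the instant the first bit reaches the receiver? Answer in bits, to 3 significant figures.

213000000 bits

Propagation delay = 9800000 / 200000000 = 0.049 s.
BDP = R × t_prop = 4340000000 × 0.049 = 212660000 bits.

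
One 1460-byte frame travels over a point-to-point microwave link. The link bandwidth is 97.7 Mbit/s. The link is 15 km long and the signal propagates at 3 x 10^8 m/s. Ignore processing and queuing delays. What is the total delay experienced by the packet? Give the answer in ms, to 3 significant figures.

0.170 ms

L = 1460 × 8 = 11680 bits.
Transmission delay = L/R = 11680 / 97700000 = 0.11955 ms.
Propagation delay = d/s = 15000 m / 300000000 m/s = 0.05 ms.
Total = 0.170 ms.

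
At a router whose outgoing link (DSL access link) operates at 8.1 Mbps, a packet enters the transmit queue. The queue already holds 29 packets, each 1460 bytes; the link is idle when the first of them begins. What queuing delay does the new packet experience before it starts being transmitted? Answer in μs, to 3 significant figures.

Each queued packet: L/R = 11680/8100000 = 1441.98 μs.
29 queued → 41817.3 μs.
Queuing delay = 41800 μs.

41800 μs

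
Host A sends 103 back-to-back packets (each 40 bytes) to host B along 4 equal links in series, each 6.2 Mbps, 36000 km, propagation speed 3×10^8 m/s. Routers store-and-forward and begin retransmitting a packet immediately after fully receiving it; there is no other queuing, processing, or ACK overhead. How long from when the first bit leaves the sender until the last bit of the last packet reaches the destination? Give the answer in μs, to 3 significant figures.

Per-hop transmission t_tx = L/R = 320/6200000 = 51.6129 μs.
Per-hop propagation t_prop = 36000000/300000000 = 120000 μs.
Pipeline fill: first packet needs 4·t_tx to clear all hops; remaining 102 packets each add one t_tx.
Total = (4+103-1)·t_tx + 4·t_prop = 106·51.6129 + 4·120000 = 485000 μs.

485000 μs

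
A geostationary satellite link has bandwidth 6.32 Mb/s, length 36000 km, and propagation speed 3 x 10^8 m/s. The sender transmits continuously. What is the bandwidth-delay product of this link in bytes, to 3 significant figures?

94800 bytes

Propagation delay = 36000000 / 300000000 = 0.12 s.
BDP = R × t_prop = 6320000 × 0.12 = 758400 bits.
In bytes: 758400/8 = 94800 bytes.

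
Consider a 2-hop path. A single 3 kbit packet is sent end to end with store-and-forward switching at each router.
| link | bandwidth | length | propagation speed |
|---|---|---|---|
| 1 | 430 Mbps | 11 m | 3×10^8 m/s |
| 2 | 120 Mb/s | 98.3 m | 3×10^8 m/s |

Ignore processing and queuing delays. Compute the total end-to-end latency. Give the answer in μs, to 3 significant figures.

L = 3000 bits.
Transmission delays (L/R per hop): 6.97674, 25 μs; sum = 31.9767 μs.
Propagation delays (d/s per hop): 0.0366667, 0.327667 μs; sum = 0.364333 μs.
End-to-end = 32.3 μs.

32.3 μs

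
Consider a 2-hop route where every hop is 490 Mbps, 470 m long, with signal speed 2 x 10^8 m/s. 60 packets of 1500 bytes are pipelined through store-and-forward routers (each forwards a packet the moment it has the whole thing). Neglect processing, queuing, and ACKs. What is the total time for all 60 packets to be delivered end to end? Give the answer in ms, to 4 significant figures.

Per-hop transmission t_tx = L/R = 12000/490000000 = 0.0244898 ms.
Per-hop propagation t_prop = 470/200000000 = 0.00235 ms.
Pipeline fill: first packet needs 2·t_tx to clear all hops; remaining 59 packets each add one t_tx.
Total = (2+60-1)·t_tx + 2·t_prop = 61·0.0244898 + 2·0.00235 = 1.499 ms.

1.499 ms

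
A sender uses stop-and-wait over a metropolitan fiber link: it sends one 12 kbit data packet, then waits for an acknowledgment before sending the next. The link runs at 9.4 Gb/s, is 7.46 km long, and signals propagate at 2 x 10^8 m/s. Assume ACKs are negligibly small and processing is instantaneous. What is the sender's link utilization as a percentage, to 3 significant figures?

1.68 %

t_tx = L/R = 12000/9400000000 = 1.2766e-06 s.
t_prop = 7460/200000000 = 3.73e-05 s; RTT = 7.46e-05 s.
Cycle = t_tx + RTT = 7.58766e-05 s.
Utilization = t_tx / cycle = 1.2766e-06/7.58766e-05 = 1.68 %.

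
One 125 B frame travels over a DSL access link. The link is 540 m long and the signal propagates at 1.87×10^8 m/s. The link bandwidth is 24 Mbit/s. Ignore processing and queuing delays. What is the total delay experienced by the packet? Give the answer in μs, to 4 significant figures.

44.55 μs

L = 125 × 8 = 1000 bits.
Transmission delay = L/R = 1000 / 24000000 = 41.6667 μs.
Propagation delay = d/s = 540 m / 187000000 m/s = 2.8877 μs.
Total = 44.55 μs.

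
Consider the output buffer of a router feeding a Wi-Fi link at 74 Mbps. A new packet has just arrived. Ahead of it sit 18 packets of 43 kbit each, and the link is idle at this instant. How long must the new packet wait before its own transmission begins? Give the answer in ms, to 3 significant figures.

Each queued packet: L/R = 43000/74000000 = 0.581081 ms.
18 queued → 10.4595 ms.
Queuing delay = 10.5 ms.

10.5 ms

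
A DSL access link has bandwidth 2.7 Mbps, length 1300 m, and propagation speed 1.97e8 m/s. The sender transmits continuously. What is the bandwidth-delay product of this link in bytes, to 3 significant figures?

2.23 bytes

Propagation delay = 1300 / 197000000 = 6.59898e-06 s.
BDP = R × t_prop = 2700000 × 6.59898e-06 = 17.8173 bits.
In bytes: 17.8173/8 = 2.23 bytes.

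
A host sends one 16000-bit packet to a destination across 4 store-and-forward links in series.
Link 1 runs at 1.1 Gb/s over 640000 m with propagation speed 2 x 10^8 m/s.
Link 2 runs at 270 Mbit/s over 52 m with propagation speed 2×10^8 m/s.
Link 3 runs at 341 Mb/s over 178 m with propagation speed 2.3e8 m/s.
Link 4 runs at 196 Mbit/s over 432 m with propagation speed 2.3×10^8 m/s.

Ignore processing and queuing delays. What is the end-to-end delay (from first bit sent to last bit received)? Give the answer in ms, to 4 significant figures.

Transmission delays (L/R per hop): 0.0145455, 0.0592593, 0.0469208, 0.0816327 ms; sum = 0.202358 ms.
Propagation delays (d/s per hop): 3.2, 0.00026, 0.000773913, 0.00187826 ms; sum = 3.20291 ms.
End-to-end = 3.405 ms.

3.405 ms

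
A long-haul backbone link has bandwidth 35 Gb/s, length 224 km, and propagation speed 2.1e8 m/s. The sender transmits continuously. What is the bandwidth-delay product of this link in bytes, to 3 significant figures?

Propagation delay = 224000 / 210000000 = 0.00106667 s.
BDP = R × t_prop = 35000000000 × 0.00106667 = 37333300 bits.
In bytes: 37333300/8 = 4670000 bytes.

4670000 bytes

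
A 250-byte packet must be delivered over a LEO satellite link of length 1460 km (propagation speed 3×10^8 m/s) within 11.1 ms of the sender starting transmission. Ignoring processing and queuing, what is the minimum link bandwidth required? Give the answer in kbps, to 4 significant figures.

L = 2000 bits.
Propagation delay = 1460000 / 300000000 = 4.86667 ms.
Transmission budget = 11.1 − 4.86667 = 6.23333 ms.
R ≥ L / t_tx = 2000 bits / 0.00623333 s = 320.9 kbps.

320.9 kbps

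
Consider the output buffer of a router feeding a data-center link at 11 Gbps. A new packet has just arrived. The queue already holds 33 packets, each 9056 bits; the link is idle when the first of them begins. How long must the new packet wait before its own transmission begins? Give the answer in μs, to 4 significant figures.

Each queued packet: L/R = 9056/11000000000 = 0.823273 μs.
33 queued → 27.168 μs.
Queuing delay = 27.17 μs.

27.17 μs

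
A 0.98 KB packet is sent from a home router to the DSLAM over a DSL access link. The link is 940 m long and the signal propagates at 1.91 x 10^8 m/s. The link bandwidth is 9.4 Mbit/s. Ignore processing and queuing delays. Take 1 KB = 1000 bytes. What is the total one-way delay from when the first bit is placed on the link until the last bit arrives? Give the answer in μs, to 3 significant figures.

L = 7840 bits.
Transmission delay = L/R = 7840 / 9400000 = 834.043 μs.
Propagation delay = d/s = 940 m / 191000000 m/s = 4.92147 μs.
Total = 839 μs.

839 μs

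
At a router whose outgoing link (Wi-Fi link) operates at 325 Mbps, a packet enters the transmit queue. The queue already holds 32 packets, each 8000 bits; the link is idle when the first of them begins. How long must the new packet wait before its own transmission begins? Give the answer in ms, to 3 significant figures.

Each queued packet: L/R = 8000/325000000 = 0.0246154 ms.
32 queued → 0.787692 ms.
Queuing delay = 0.788 ms.

0.788 ms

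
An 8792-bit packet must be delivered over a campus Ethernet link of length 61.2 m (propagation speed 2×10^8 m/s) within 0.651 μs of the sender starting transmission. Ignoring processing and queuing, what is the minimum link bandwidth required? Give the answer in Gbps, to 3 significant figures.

25.5 Gbps

Propagation delay = 61.2 / 200000000 = 0.306 μs.
Transmission budget = 0.651 − 0.306 = 0.345 μs.
R ≥ L / t_tx = 8792 bits / 3.45e-07 s = 25.5 Gbps.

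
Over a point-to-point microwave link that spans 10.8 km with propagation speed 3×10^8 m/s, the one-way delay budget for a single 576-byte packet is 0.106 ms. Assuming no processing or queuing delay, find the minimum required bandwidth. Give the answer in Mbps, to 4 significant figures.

65.83 Mbps

L = 4608 bits.
Propagation delay = 10800 / 300000000 = 0.036 ms.
Transmission budget = 0.106 − 0.036 = 0.07 ms.
R ≥ L / t_tx = 4608 bits / 7e-05 s = 65.83 Mbps.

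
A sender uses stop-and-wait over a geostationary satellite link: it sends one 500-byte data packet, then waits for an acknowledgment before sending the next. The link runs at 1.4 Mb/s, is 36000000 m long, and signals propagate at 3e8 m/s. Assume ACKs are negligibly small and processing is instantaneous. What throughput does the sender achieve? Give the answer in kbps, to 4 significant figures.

t_tx = L/R = 4000/1400000 = 0.00285714 s.
t_prop = 36000000/300000000 = 0.12 s; RTT = 0.24 s.
Cycle = t_tx + RTT = 0.242857 s.
Throughput = L / cycle = 4000 / 0.242857 = 16.47 kbps.

16.47 kbps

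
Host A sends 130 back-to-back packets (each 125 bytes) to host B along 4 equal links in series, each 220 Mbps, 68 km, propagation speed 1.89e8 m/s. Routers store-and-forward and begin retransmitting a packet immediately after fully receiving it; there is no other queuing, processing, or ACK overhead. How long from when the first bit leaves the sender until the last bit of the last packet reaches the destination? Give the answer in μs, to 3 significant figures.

2040 μs

Per-hop transmission t_tx = L/R = 1000/220000000 = 4.54545 μs.
Per-hop propagation t_prop = 68000/189000000 = 359.788 μs.
Pipeline fill: first packet needs 4·t_tx to clear all hops; remaining 129 packets each add one t_tx.
Total = (4+130-1)·t_tx + 4·t_prop = 133·4.54545 + 4·359.788 = 2040 μs.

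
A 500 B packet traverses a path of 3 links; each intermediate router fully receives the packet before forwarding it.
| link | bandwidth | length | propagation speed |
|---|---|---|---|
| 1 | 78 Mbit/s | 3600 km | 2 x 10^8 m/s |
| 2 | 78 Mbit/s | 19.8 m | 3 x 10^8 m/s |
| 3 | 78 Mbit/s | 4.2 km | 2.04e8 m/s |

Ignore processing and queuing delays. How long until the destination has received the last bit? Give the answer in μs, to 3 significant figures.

18200 μs

L = 500 × 8 = 4000 bits.
Transmission delay per hop = L/R = 4000/78000000 = 51.2821 μs; 3 hops → 153.846 μs.
Propagation delays (d/s per hop): 18000, 0.066, 20.5882 μs; sum = 18020.7 μs.
End-to-end = 18200 μs.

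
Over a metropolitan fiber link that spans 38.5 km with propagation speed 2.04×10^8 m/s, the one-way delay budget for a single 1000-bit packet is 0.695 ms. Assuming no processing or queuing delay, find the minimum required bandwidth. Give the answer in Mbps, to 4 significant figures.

1.975 Mbps

Propagation delay = 38500 / 204000000 = 0.188725 ms.
Transmission budget = 0.695 − 0.188725 = 0.506275 ms.
R ≥ L / t_tx = 1000 bits / 0.000506275 s = 1.975 Mbps.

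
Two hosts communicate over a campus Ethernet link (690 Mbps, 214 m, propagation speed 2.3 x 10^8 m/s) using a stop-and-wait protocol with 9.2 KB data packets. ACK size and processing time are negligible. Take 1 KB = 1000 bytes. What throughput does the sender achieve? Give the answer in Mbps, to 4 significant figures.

t_tx = L/R = 73600/690000000 = 0.000106667 s.
t_prop = 214/2.3e+08 = 9.30435e-07 s; RTT = 1.86087e-06 s.
Cycle = t_tx + RTT = 0.000108528 s.
Throughput = L / cycle = 73600 / 0.000108528 = 678.2 Mbps.

678.2 Mbps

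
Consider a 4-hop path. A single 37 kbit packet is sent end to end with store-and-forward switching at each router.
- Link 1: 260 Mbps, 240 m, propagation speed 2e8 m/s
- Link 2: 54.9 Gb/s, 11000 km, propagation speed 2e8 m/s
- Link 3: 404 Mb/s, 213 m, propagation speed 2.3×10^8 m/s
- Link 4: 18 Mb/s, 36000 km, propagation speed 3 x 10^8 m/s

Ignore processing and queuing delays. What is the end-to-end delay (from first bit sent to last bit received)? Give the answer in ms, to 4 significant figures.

177.3 ms

L = 37000 bits.
Transmission delays (L/R per hop): 0.142308, 0.000673953, 0.0915842, 2.05556 ms; sum = 2.29012 ms.
Propagation delays (d/s per hop): 0.0012, 55, 0.000926087, 120 ms; sum = 175.002 ms.
End-to-end = 177.3 ms.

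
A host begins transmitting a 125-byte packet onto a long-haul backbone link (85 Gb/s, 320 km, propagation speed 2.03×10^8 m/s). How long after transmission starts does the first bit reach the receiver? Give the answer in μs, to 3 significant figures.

1580 μs

First bit experiences only propagation delay: d/s = 320000/2.03e+08 = 1580 μs.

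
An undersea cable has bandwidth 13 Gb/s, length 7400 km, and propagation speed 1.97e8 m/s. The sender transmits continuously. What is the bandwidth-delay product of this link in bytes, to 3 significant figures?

Propagation delay = 7400000 / 197000000 = 0.0375635 s.
BDP = R × t_prop = 13000000000 × 0.0375635 = 488325000 bits.
In bytes: 488325000/8 = 61000000 bytes.

61000000 bytes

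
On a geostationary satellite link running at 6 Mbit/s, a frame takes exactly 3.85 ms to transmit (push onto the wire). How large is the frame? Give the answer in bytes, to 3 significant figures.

2890 bytes

L = R × t_tx = 6000000 b/s × 0.00385 s = 23100 bits.
In bytes: 23100 / 8 = 2890 bytes.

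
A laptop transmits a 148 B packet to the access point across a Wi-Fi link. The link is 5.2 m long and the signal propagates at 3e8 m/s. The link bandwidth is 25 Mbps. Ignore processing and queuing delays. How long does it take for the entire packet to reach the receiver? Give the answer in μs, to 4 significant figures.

47.38 μs

L = 148 × 8 = 1184 bits.
Transmission delay = L/R = 1184 / 25000000 = 47.36 μs.
Propagation delay = d/s = 5.2 m / 300000000 m/s = 0.0173333 μs.
Total = 47.38 μs.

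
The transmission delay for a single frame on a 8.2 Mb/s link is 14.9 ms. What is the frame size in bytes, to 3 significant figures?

L = R × t_tx = 8.2e+06 b/s × 0.0149 s = 122180 bits.
In bytes: 122180 / 8 = 15300 bytes.

15300 bytes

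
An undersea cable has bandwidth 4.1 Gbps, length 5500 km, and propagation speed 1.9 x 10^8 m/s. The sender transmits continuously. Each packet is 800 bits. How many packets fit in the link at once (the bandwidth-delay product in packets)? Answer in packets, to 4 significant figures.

148400 packets

Propagation delay = 5500000 / 190000000 = 0.0289474 s.
BDP = R × t_prop = 4.1e+09 × 0.0289474 = 118684000 bits.
In packets of 800 bits: 148400 packets.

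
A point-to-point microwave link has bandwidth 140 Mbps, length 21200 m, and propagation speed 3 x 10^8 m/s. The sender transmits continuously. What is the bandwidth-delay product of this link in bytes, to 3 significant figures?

1240 bytes

Propagation delay = 21200 / 300000000 = 7.06667e-05 s.
BDP = R × t_prop = 140000000 × 7.06667e-05 = 9893.33 bits.
In bytes: 9893.33/8 = 1240 bytes.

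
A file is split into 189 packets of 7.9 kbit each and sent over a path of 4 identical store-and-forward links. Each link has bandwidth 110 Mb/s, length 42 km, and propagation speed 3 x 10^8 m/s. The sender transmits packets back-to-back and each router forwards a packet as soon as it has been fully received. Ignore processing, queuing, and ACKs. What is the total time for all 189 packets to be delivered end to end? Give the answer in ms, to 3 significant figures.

Per-hop transmission t_tx = L/R = 7900/110000000 = 0.0718182 ms.
Per-hop propagation t_prop = 42000/300000000 = 0.14 ms.
Pipeline fill: first packet needs 4·t_tx to clear all hops; remaining 188 packets each add one t_tx.
Total = (4+189-1)·t_tx + 4·t_prop = 192·0.0718182 + 4·0.14 = 14.3 ms.

14.3 ms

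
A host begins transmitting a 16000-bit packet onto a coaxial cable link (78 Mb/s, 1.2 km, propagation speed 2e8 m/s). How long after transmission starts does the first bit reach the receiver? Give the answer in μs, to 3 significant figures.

First bit experiences only propagation delay: d/s = 1200/200000000 = 6.00 μs.

6.00 μs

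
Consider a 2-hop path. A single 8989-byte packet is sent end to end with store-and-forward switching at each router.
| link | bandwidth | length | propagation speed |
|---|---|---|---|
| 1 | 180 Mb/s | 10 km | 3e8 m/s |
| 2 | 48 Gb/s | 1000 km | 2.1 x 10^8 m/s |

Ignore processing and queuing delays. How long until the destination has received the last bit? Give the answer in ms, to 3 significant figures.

5.20 ms

L = 8989 × 8 = 71912 bits.
Transmission delays (L/R per hop): 0.399511, 0.00149817 ms; sum = 0.401009 ms.
Propagation delays (d/s per hop): 0.0333333, 4.7619 ms; sum = 4.79524 ms.
End-to-end = 5.20 ms.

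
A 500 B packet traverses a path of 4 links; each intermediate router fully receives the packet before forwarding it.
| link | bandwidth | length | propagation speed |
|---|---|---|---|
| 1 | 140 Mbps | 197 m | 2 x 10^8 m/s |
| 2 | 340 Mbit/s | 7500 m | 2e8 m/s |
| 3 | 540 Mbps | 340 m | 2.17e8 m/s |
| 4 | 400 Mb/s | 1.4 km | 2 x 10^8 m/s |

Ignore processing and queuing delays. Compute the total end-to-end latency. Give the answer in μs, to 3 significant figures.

L = 500 × 8 = 4000 bits.
Transmission delays (L/R per hop): 28.5714, 11.7647, 7.40741, 10 μs; sum = 57.7435 μs.
Propagation delays (d/s per hop): 0.985, 37.5, 1.56682, 7 μs; sum = 47.0518 μs.
End-to-end = 105 μs.

105 μs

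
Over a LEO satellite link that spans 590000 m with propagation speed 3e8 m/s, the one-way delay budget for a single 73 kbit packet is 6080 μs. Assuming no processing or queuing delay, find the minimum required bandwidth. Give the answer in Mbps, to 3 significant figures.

17.7 Mbps

Propagation delay = 590000 / 300000000 = 1966.67 μs.
Transmission budget = 6080 − 1966.67 = 4113.33 μs.
R ≥ L / t_tx = 73000 bits / 0.00411333 s = 17.7 Mbps.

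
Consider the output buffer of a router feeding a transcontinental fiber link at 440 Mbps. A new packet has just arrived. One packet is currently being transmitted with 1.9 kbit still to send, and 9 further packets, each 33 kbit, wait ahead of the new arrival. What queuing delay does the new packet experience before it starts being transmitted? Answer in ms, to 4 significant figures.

0.6793 ms

Each queued packet: L/R = 33000/440000000 = 0.075 ms.
9 queued → 0.675 ms.
Plus remaining 1900 bits of current packet: 0.00431818 ms.
Queuing delay = 0.6793 ms.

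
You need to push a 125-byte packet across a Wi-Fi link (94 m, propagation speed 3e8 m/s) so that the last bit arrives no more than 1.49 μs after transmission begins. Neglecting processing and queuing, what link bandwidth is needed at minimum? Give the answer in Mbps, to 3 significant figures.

L = 1000 bits.
Propagation delay = 94 / 300000000 = 0.313333 μs.
Transmission budget = 1.49 − 0.313333 = 1.17667 μs.
R ≥ L / t_tx = 1000 bits / 1.17667e-06 s = 850 Mbps.

850 Mbps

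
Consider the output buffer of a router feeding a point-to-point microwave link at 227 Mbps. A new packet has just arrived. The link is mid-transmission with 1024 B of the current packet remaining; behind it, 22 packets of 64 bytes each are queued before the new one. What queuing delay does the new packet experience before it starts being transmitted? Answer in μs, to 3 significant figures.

Each queued packet: L/R = 512/227000000 = 2.25551 μs.
22 queued → 49.6211 μs.
Plus remaining 8192 bits of current packet: 36.0881 μs.
Queuing delay = 85.7 μs.

85.7 μs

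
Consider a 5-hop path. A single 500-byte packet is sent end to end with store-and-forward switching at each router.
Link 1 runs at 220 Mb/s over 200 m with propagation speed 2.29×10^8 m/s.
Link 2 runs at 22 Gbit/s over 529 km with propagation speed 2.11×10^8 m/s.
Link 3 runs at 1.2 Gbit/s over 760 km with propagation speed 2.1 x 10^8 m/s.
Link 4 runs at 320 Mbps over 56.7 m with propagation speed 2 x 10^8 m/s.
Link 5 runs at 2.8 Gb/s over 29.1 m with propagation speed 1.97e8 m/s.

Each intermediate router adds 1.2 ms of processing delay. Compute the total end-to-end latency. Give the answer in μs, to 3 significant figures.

L = 500 × 8 = 4000 bits.
Transmission delays (L/R per hop): 18.1818, 0.181818, 3.33333, 12.5, 1.42857 μs; sum = 35.6255 μs.
Propagation delays (d/s per hop): 0.873362, 2507.11, 3619.05, 0.2835, 0.147716 μs; sum = 6127.46 μs.
Processing at 4 router(s): 4 × 1.2 ms = 4800 μs.
End-to-end = 11000 μs.

11000 μs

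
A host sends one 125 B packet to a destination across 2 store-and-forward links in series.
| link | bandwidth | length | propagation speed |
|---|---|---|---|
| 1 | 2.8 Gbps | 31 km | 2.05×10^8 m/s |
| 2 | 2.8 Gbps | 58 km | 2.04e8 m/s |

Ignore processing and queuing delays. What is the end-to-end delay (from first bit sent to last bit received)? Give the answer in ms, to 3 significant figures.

0.436 ms

L = 125 × 8 = 1000 bits.
Transmission delay per hop = L/R = 1000/2800000000 = 0.000357143 ms; 2 hops → 0.000714286 ms.
Propagation delays (d/s per hop): 0.15122, 0.284314 ms; sum = 0.435533 ms.
End-to-end = 0.436 ms.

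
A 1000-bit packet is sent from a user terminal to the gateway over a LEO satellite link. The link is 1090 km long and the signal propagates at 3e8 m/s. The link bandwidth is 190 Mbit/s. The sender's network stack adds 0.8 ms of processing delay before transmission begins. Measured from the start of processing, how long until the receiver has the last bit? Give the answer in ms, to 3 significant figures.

4.44 ms

Transmission delay = L/R = 1000 / 190000000 = 0.00526316 ms.
Propagation delay = d/s = 1090000 m / 300000000 m/s = 3.63333 ms.
Plus processing delay 0.8 ms = 0.8 ms.
Total = 4.44 ms.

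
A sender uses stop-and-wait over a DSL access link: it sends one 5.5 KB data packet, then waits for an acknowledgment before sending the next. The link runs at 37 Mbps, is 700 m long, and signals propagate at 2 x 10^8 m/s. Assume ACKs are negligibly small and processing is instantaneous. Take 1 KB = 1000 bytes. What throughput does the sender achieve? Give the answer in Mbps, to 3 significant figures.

t_tx = L/R = 44000/37000000 = 0.00118919 s.
t_prop = 700/200000000 = 3.5e-06 s; RTT = 7e-06 s.
Cycle = t_tx + RTT = 0.00119619 s.
Throughput = L / cycle = 44000 / 0.00119619 = 36.8 Mbps.

36.8 Mbps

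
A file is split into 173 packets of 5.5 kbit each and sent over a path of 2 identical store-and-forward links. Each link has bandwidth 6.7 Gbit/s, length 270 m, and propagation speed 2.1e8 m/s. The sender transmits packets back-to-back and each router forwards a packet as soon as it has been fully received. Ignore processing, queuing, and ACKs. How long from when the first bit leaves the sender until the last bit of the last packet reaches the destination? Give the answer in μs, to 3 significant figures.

Per-hop transmission t_tx = L/R = 5500/6700000000 = 0.820896 μs.
Per-hop propagation t_prop = 270/210000000 = 1.28571 μs.
Pipeline fill: first packet needs 2·t_tx to clear all hops; remaining 172 packets each add one t_tx.
Total = (2+173-1)·t_tx + 2·t_prop = 174·0.820896 + 2·1.28571 = 145 μs.

145 μs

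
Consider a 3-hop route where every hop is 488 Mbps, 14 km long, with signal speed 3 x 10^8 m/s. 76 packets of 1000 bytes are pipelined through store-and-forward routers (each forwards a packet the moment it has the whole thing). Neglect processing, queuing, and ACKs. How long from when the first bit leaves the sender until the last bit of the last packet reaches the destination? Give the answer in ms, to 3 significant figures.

Per-hop transmission t_tx = L/R = 8000/488000000 = 0.0163934 ms.
Per-hop propagation t_prop = 14000/300000000 = 0.0466667 ms.
Pipeline fill: first packet needs 3·t_tx to clear all hops; remaining 75 packets each add one t_tx.
Total = (3+76-1)·t_tx + 3·t_prop = 78·0.0163934 + 3·0.0466667 = 1.42 ms.

1.42 ms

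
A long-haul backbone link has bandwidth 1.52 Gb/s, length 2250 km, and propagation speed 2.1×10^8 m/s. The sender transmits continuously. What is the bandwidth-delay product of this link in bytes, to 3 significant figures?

Propagation delay = 2250000 / 210000000 = 0.0107143 s.
BDP = R × t_prop = 1520000000 × 0.0107143 = 16285700 bits.
In bytes: 16285700/8 = 2040000 bytes.

2040000 bytes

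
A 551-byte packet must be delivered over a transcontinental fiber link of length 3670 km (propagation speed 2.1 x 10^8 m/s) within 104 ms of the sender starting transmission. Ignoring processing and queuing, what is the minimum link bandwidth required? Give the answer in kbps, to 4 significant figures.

L = 4408 bits.
Propagation delay = 3670000 / 210000000 = 17.4762 ms.
Transmission budget = 104 − 17.4762 = 86.5238 ms.
R ≥ L / t_tx = 4408 bits / 0.0865238 s = 50.95 kbps.

50.95 kbps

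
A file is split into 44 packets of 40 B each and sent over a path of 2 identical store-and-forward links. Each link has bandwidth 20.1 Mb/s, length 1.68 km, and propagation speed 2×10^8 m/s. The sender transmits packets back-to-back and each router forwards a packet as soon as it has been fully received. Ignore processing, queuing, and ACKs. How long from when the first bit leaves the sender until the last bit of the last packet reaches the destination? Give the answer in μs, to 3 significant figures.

733 μs

Per-hop transmission t_tx = L/R = 320/20100000 = 15.9204 μs.
Per-hop propagation t_prop = 1680/200000000 = 8.4 μs.
Pipeline fill: first packet needs 2·t_tx to clear all hops; remaining 43 packets each add one t_tx.
Total = (2+44-1)·t_tx + 2·t_prop = 45·15.9204 + 2·8.4 = 733 μs.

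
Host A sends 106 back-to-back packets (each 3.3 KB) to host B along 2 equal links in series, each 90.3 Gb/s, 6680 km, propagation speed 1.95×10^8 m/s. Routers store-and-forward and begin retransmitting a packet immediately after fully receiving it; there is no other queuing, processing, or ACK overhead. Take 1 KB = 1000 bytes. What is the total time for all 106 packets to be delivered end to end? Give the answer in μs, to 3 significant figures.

68500 μs

Per-hop transmission t_tx = L/R = 26400/90300000000 = 0.292359 μs.
Per-hop propagation t_prop = 6680000/195000000 = 34256.4 μs.
Pipeline fill: first packet needs 2·t_tx to clear all hops; remaining 105 packets each add one t_tx.
Total = (2+106-1)·t_tx + 2·t_prop = 107·0.292359 + 2·34256.4 = 68500 μs.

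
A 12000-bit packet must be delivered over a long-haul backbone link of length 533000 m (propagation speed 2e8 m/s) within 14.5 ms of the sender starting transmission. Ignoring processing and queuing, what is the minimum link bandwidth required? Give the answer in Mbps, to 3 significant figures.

1.01 Mbps

Propagation delay = 533000 / 200000000 = 2.665 ms.
Transmission budget = 14.5 − 2.665 = 11.835 ms.
R ≥ L / t_tx = 12000 bits / 0.011835 s = 1.01 Mbps.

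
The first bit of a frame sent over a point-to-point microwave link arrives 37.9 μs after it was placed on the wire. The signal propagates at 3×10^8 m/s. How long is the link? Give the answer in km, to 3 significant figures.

d = s × t_prop = 300000000 × 3.79e-05 = 11.4 km.

11.4 km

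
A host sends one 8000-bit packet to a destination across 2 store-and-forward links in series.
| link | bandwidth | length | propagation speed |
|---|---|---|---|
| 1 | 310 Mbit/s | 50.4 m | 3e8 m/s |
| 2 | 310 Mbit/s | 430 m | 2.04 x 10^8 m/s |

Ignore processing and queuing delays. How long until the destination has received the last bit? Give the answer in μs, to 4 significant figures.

Transmission delay per hop = L/R = 8000/310000000 = 25.8065 μs; 2 hops → 51.6129 μs.
Propagation delays (d/s per hop): 0.168, 2.10784 μs; sum = 2.27584 μs.
End-to-end = 53.89 μs.

53.89 μs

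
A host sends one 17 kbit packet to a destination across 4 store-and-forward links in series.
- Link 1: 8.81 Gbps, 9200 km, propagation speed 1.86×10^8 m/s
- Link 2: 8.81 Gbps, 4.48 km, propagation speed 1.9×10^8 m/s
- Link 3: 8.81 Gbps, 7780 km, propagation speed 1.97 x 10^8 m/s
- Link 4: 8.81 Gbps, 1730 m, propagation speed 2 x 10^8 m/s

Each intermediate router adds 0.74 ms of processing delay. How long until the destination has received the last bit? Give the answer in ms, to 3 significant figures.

91.2 ms

L = 17000 bits.
Transmission delay per hop = L/R = 17000/8810000000 = 0.00192963 ms; 4 hops → 0.0077185 ms.
Propagation delays (d/s per hop): 49.4624, 0.0235789, 39.4924, 0.00865 ms; sum = 88.987 ms.
Processing at 3 router(s): 3 × 0.74 ms = 2.22 ms.
End-to-end = 91.2 ms.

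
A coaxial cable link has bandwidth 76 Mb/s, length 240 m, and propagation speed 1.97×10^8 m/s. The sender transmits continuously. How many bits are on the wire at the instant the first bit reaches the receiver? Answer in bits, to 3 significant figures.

92.6 bits

Propagation delay = 240 / 197000000 = 1.21827e-06 s.
BDP = R × t_prop = 76000000 × 1.21827e-06 = 92.5888 bits.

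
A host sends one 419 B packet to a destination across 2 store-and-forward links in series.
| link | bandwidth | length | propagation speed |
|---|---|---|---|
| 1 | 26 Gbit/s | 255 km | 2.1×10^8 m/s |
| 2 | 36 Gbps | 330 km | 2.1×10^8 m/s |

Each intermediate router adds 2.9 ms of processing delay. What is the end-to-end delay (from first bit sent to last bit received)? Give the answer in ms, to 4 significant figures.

L = 419 × 8 = 3352 bits.
Transmission delays (L/R per hop): 0.000128923, 9.31111e-05 ms; sum = 0.000222034 ms.
Propagation delays (d/s per hop): 1.21429, 1.57143 ms; sum = 2.78571 ms.
Processing at 1 router(s): 1 × 2.9 ms = 2.9 ms.
End-to-end = 5.686 ms.

5.686 ms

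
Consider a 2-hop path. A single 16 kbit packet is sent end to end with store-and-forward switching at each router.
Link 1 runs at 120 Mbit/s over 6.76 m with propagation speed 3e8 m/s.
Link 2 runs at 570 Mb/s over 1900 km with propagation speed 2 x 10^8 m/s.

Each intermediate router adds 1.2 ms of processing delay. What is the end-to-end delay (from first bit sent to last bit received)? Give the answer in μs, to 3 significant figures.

10900 μs

L = 16000 bits.
Transmission delays (L/R per hop): 133.333, 28.0702 μs; sum = 161.404 μs.
Propagation delays (d/s per hop): 0.0225333, 9500 μs; sum = 9500.02 μs.
Processing at 1 router(s): 1 × 1.2 ms = 1200 μs.
End-to-end = 10900 μs.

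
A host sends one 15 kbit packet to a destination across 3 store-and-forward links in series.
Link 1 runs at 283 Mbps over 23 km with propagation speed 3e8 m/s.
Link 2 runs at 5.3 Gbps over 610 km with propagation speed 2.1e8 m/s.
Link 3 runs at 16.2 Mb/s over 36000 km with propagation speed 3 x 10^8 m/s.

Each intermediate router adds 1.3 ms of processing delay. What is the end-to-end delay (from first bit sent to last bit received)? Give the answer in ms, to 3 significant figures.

L = 15000 bits.
Transmission delays (L/R per hop): 0.0530035, 0.00283019, 0.925926 ms; sum = 0.98176 ms.
Propagation delays (d/s per hop): 0.0766667, 2.90476, 120 ms; sum = 122.981 ms.
Processing at 2 router(s): 2 × 1.3 ms = 2.6 ms.
End-to-end = 127 ms.

127 ms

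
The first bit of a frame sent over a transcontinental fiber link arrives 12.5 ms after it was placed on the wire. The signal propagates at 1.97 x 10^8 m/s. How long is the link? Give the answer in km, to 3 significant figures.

2460 km

d = s × t_prop = 197000000 × 0.0125 = 2460 km.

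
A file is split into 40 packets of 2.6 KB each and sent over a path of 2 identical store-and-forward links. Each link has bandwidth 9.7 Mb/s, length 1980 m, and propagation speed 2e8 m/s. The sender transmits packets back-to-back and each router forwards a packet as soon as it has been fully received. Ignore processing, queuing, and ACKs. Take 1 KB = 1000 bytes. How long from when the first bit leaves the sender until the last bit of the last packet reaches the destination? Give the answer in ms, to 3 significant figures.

Per-hop transmission t_tx = L/R = 20800/9700000 = 2.14433 ms.
Per-hop propagation t_prop = 1980/200000000 = 0.0099 ms.
Pipeline fill: first packet needs 2·t_tx to clear all hops; remaining 39 packets each add one t_tx.
Total = (2+40-1)·t_tx + 2·t_prop = 41·2.14433 + 2·0.0099 = 87.9 ms.

87.9 ms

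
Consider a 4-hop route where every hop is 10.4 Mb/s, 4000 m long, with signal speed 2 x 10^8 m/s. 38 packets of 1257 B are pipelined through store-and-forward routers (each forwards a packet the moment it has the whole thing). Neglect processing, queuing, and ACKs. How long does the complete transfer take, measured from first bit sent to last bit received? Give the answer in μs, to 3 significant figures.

Per-hop transmission t_tx = L/R = 10056/10400000 = 966.923 μs.
Per-hop propagation t_prop = 4000/200000000 = 20 μs.
Pipeline fill: first packet needs 4·t_tx to clear all hops; remaining 37 packets each add one t_tx.
Total = (4+38-1)·t_tx + 4·t_prop = 41·966.923 + 4·20 = 39700 μs.

39700 μs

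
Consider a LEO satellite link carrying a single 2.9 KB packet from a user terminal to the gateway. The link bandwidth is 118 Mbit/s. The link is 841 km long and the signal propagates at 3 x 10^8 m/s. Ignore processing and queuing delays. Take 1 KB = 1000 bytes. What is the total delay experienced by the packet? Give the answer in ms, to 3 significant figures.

L = 23200 bits.
Transmission delay = L/R = 23200 / 118000000 = 0.19661 ms.
Propagation delay = d/s = 841000 m / 300000000 m/s = 2.80333 ms.
Total = 3.00 ms.

3.00 ms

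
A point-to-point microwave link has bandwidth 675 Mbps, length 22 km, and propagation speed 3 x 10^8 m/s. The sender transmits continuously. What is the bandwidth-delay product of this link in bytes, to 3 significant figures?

6190 bytes

Propagation delay = 22000 / 300000000 = 7.33333e-05 s.
BDP = R × t_prop = 675000000 × 7.33333e-05 = 49500 bits.
In bytes: 49500/8 = 6190 bytes.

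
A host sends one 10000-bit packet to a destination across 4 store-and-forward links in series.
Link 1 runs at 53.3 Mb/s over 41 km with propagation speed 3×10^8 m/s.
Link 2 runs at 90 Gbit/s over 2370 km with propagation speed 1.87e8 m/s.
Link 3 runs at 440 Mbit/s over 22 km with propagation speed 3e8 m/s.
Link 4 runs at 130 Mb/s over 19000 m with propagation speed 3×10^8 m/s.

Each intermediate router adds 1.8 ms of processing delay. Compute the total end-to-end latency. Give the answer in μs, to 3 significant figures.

18600 μs

Transmission delays (L/R per hop): 187.617, 0.111111, 22.7273, 76.9231 μs; sum = 287.379 μs.
Propagation delays (d/s per hop): 136.667, 12673.8, 73.3333, 63.3333 μs; sum = 12947.1 μs.
Processing at 3 router(s): 3 × 1.8 ms = 5400 μs.
End-to-end = 18600 μs.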